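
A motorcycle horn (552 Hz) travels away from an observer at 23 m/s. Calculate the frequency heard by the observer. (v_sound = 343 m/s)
f_obs = f·v/(v + v_s) = 517.3 Hz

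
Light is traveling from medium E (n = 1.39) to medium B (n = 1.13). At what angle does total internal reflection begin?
θc = arcsin(n₂/n₁) = 54.39°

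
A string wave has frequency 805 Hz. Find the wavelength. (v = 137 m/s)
λ = v/f = 0.1702 m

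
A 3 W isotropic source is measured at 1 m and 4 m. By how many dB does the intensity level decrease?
Δβ = 20·log₁₀(r₂/r₁) = 12.04 dB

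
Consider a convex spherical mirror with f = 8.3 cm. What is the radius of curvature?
R = 2|f| = 16.6 cm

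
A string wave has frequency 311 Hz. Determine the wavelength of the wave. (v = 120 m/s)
λ = v/f = 0.3859 m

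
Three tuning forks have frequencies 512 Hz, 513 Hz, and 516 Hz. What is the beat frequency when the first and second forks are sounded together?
1 Hz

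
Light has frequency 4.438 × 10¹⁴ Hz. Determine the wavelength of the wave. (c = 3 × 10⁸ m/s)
λ = c/f = 676 nm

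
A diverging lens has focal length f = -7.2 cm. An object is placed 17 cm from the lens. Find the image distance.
1/di = 1/f − 1/do → di = -5.058 cm (virtual image)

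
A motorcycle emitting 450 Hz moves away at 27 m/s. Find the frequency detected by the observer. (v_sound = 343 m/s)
f_obs = f·v/(v + v_s) = 417.2 Hz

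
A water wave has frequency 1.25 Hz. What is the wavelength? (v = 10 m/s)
λ = v/f = 8 m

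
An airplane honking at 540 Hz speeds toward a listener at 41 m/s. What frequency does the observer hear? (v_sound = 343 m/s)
f_obs = f·v/(v − v_s) = 613.3 Hz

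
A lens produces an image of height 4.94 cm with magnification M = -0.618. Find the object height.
ho = |hi|/|M| = 7.994 cm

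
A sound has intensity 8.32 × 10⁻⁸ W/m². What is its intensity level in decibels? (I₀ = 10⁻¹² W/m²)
β = 10·log₁₀(I/I₀) = 49.2 dB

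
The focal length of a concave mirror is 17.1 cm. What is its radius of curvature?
R = 2|f| = 34.2 cm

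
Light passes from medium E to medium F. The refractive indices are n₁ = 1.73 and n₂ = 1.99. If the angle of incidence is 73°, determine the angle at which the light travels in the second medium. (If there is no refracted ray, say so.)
sin θ₂ = (n₁/n₂)·sin θ₁ = 0.8314 → θ₂ = 56.24°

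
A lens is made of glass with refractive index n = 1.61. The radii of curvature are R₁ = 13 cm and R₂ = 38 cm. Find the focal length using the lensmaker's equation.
1/f = (n − 1)(1/R₁ − 1/R₂) → f = 32.39 cm (converging lens)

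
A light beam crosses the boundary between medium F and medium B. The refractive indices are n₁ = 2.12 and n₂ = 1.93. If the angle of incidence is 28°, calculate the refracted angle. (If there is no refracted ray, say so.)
sin θ₂ = (n₁/n₂)·sin θ₁ = 0.5157 → θ₂ = 31.04°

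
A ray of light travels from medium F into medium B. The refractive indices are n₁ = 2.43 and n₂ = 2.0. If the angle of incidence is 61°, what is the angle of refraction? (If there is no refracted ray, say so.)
sin θ₂ = (n₁/n₂)·sin θ₁ = 1.063 > 1, so there is no refracted ray — the light undergoes total internal reflection.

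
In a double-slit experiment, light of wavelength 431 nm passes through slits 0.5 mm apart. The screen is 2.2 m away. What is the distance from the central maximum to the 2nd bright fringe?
y = mλL/d = 3.793 mm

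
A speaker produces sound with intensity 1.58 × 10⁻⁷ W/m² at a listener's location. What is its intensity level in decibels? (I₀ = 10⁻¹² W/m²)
β = 10·log₁₀(I/I₀) = 51.99 dB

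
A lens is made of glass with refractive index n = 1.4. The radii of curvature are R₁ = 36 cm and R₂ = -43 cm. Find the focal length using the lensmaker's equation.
1/f = (n − 1)(1/R₁ − 1/R₂) → f = 48.99 cm (converging lens)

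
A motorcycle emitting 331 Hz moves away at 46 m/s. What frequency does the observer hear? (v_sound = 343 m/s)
f_obs = f·v/(v + v_s) = 291.9 Hz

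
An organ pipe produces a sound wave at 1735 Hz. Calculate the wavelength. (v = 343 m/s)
λ = v/f = 0.1977 m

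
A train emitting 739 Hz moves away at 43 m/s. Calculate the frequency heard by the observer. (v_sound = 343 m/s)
f_obs = f·v/(v + v_s) = 656.7 Hz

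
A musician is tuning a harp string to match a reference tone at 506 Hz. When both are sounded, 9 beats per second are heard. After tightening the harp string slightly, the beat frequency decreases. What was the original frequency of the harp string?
497 Hz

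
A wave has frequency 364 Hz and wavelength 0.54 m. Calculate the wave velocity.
v = fλ = 196.6 m/s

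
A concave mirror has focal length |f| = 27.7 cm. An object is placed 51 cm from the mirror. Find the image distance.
f = +27.7 cm (concave); 1/di = 1/f − 1/do → di = 60.63 cm (real image, in front of mirror)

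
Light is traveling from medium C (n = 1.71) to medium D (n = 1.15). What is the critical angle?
θc = arcsin(n₂/n₁) = 42.26°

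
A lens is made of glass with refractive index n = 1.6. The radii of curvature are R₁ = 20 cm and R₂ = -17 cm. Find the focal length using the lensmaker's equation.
1/f = (n − 1)(1/R₁ − 1/R₂) → f = 15.32 cm (converging lens)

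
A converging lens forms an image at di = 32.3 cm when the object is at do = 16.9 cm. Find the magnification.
M = −di/do = -1.911 (inverted image)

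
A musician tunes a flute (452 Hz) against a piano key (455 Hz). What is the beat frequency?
3 Hz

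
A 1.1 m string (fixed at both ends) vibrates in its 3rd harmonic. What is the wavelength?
λₙ = 2L/n = 0.7333 m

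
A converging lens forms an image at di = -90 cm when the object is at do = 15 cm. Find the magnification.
M = −di/do = 6 (upright image)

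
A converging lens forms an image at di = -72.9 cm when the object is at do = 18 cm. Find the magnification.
M = −di/do = 4.05 (upright image)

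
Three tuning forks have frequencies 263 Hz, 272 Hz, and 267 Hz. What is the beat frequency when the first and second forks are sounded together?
9 Hz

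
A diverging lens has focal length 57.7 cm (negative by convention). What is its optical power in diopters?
P = 1/f = -1.733 D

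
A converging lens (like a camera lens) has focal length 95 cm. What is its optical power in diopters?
P = 1/f = 1.053 D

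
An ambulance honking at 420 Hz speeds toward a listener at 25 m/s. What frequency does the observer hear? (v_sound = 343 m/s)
f_obs = f·v/(v − v_s) = 453 Hz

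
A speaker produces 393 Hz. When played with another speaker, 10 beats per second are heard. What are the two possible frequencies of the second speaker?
f₂ = 393 ± 10 Hz → 403 Hz or 383 Hz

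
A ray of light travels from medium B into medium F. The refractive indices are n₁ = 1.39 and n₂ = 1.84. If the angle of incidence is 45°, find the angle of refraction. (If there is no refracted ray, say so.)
sin θ₂ = (n₁/n₂)·sin θ₁ = 0.5342 → θ₂ = 32.29°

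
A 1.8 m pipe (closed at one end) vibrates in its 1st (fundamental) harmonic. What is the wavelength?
λₙ = 4L/n = 7.2 m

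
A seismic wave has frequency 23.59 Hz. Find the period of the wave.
T = 1/f = 0.04239 s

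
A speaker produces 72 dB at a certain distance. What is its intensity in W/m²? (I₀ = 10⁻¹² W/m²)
I = I₀·10^(β/10) = 1.58 × 10⁻⁵ W/m²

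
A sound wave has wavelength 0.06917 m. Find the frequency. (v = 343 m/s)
f = v/λ = 4959 Hz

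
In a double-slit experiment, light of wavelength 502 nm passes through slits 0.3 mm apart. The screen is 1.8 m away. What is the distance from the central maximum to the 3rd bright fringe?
y = mλL/d = 9.036 mm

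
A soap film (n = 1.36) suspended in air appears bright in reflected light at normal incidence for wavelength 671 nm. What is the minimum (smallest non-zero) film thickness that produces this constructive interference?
2nt = (m − ½)λ with m = 1 → t = (m − ½)λ/(2n) = 123.3 nm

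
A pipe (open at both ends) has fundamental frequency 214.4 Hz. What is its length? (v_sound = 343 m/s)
L = v/(2f₁) = 0.7999 m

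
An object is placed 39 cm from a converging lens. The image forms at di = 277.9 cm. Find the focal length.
1/f = 1/do + 1/di → f = 34.2 cm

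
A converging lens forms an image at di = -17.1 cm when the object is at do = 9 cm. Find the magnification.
M = −di/do = 1.9 (upright image)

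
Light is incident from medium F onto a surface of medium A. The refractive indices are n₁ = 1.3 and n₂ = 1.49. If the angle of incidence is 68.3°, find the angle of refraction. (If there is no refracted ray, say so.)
sin θ₂ = (n₁/n₂)·sin θ₁ = 0.8107 → θ₂ = 54.16°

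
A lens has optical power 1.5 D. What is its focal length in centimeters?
f = 1/P = 66.67 cm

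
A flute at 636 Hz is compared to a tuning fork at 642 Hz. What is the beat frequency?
6 Hz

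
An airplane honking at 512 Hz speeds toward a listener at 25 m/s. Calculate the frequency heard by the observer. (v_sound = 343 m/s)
f_obs = f·v/(v − v_s) = 552.3 Hz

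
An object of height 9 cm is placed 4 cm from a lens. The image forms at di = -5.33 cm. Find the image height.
hi = (-di/do) × ho = 11.99 cm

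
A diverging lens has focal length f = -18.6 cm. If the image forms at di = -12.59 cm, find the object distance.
1/do = 1/f − 1/di → do = 38.96 cm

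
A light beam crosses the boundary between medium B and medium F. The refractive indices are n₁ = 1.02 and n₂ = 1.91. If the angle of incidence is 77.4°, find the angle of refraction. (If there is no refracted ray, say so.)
sin θ₂ = (n₁/n₂)·sin θ₁ = 0.5212 → θ₂ = 31.41°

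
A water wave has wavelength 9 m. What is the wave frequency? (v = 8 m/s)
f = v/λ = 0.8889 Hz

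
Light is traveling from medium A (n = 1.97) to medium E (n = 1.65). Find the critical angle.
θc = arcsin(n₂/n₁) = 56.88°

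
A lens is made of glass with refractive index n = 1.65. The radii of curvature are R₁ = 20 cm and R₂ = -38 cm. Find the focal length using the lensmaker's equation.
1/f = (n − 1)(1/R₁ − 1/R₂) → f = 20.16 cm (converging lens)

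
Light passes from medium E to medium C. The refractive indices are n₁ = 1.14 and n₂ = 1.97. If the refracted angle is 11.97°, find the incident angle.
sin θ₁ = (n₂/n₁)·sin θ₂ → θ₁ = 21°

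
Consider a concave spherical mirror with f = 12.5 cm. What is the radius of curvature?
R = 2|f| = 25 cm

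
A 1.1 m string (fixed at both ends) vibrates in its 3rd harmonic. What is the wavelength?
λₙ = 2L/n = 0.7333 m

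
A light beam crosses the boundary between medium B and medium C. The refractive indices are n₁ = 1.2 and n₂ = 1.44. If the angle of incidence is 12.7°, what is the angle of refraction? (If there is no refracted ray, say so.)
sin θ₂ = (n₁/n₂)·sin θ₁ = 0.1832 → θ₂ = 10.56°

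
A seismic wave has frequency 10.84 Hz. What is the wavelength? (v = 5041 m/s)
λ = v/f = 465 m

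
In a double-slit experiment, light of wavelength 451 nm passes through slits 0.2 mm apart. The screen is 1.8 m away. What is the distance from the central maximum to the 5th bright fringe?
y = mλL/d = 20.3 mm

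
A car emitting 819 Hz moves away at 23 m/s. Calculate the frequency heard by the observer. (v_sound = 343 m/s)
f_obs = f·v/(v + v_s) = 767.5 Hz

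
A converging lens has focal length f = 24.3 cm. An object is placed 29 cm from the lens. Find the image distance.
1/di = 1/f − 1/do → di = 149.9 cm (real image)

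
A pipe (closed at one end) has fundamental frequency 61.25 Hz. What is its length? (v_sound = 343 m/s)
L = v/(4f₁) = 1.4 m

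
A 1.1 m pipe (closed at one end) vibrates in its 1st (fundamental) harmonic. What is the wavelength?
λₙ = 4L/n = 4.4 m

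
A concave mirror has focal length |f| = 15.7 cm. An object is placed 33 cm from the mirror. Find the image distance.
f = +15.7 cm (concave); 1/di = 1/f − 1/do → di = 29.95 cm (real image, in front of mirror)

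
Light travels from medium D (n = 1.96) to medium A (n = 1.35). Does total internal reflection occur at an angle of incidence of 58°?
θc = arcsin(n₂/n₁) = 43.53°; 58° > θc, so yes — total internal reflection.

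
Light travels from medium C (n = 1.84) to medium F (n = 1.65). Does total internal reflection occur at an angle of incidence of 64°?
θc = arcsin(n₂/n₁) = 63.73°; 64° > θc, so yes — total internal reflection.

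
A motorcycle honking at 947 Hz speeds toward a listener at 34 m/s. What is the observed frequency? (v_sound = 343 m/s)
f_obs = f·v/(v − v_s) = 1051 Hz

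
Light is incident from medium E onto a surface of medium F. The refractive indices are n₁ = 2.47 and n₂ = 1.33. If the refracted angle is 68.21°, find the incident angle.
sin θ₁ = (n₂/n₁)·sin θ₂ → θ₁ = 30°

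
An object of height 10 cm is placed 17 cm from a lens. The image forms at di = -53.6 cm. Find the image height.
hi = (-di/do) × ho = 31.53 cm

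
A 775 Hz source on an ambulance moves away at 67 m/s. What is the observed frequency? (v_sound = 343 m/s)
f_obs = f·v/(v + v_s) = 648.4 Hz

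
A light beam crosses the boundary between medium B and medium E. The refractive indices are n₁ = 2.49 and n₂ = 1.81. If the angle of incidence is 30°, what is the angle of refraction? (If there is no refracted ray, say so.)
sin θ₂ = (n₁/n₂)·sin θ₁ = 0.6878 → θ₂ = 43.46°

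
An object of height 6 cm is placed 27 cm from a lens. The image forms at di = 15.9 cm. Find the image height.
hi = (-di/do) × ho = -3.533 cm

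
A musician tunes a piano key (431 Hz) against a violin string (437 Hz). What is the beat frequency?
6 Hz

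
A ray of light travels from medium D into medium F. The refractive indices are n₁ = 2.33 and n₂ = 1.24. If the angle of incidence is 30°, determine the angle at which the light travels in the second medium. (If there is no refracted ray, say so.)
sin θ₂ = (n₁/n₂)·sin θ₁ = 0.9395 → θ₂ = 69.97°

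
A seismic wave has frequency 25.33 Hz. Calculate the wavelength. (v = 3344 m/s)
λ = v/f = 132 m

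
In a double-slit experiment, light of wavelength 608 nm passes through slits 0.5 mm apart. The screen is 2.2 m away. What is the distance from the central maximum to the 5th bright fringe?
y = mλL/d = 13.38 mm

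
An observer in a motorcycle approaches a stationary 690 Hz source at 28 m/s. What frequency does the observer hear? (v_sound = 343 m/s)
f_obs = f·(v + v_o)/v = 746.3 Hz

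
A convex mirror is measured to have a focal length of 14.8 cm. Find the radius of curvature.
R = 2|f| = 29.6 cm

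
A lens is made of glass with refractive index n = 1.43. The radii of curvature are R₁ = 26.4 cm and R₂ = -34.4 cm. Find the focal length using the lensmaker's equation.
1/f = (n − 1)(1/R₁ − 1/R₂) → f = 34.74 cm (converging lens)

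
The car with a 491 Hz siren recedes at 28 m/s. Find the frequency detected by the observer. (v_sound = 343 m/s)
f_obs = f·v/(v + v_s) = 453.9 Hz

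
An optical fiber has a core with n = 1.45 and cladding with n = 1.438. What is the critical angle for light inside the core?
θc = arcsin(n_cladding/n_core) = 82.62°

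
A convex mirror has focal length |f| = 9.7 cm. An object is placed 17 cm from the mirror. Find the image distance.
f = −9.7 cm (convex); 1/di = 1/f − 1/do → di = -6.176 cm (virtual image, behind mirror)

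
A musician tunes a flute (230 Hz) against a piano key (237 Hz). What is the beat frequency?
7 Hz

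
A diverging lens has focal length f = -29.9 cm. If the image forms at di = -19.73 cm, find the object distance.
1/do = 1/f − 1/di → do = 58.01 cm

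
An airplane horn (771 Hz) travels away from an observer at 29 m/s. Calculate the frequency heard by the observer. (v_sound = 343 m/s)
f_obs = f·v/(v + v_s) = 710.9 Hz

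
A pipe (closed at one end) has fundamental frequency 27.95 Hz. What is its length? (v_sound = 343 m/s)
L = v/(4f₁) = 3.068 m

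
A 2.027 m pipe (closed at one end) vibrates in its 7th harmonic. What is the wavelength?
λₙ = 4L/n = 1.158 m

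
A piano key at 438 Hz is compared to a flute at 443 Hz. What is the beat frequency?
5 Hz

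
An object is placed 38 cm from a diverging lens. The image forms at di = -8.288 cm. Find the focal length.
1/f = 1/do + 1/di → f = -10.6 cm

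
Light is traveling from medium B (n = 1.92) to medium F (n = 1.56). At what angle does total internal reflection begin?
θc = arcsin(n₂/n₁) = 54.34°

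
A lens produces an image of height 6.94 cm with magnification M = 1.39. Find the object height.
ho = |hi|/|M| = 4.993 cm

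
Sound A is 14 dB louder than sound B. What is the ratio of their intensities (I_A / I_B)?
I_A/I_B = 10^(Δβ/10) = 25.12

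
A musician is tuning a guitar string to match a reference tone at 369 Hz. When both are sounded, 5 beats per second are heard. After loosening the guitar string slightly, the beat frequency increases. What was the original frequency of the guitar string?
364 Hz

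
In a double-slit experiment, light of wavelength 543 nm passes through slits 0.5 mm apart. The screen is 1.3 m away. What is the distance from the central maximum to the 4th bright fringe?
y = mλL/d = 5.647 mm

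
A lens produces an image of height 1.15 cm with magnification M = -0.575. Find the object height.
ho = |hi|/|M| = 2 cm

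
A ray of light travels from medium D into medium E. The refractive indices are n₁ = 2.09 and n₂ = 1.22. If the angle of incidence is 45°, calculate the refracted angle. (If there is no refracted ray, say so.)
sin θ₂ = (n₁/n₂)·sin θ₁ = 1.211 > 1, so there is no refracted ray — the light undergoes total internal reflection.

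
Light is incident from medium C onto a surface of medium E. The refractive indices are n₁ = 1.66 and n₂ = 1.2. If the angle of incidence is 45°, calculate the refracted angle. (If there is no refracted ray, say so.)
sin θ₂ = (n₁/n₂)·sin θ₁ = 0.9782 → θ₂ = 78°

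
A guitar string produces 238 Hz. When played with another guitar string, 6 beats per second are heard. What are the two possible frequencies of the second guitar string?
f₂ = 238 ± 6 Hz → 244 Hz or 232 Hz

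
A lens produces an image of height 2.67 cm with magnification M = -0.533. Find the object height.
ho = |hi|/|M| = 5.009 cm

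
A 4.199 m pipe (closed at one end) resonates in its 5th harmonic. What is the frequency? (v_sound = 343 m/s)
fₙ = nv/(4L) = 102.1 Hz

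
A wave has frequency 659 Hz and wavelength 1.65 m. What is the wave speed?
v = fλ = 1087 m/s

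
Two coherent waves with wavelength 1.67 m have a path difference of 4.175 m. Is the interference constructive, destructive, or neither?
destructive — path difference = 2.5λ, an odd multiple of λ/2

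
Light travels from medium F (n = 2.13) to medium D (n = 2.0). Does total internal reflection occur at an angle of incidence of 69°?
θc = arcsin(n₂/n₁) = 69.88°; 69° < θc, so no — the ray refracts.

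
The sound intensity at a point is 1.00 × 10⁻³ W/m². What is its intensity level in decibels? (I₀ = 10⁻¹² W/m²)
β = 10·log₁₀(I/I₀) = 90 dB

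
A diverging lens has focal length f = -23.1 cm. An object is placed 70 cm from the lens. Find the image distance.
1/di = 1/f − 1/do → di = -17.37 cm (virtual image)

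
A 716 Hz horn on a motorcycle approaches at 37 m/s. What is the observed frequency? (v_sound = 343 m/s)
f_obs = f·v/(v − v_s) = 802.6 Hz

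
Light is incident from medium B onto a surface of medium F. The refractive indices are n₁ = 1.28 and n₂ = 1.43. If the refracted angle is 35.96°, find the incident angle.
sin θ₁ = (n₂/n₁)·sin θ₂ → θ₁ = 41°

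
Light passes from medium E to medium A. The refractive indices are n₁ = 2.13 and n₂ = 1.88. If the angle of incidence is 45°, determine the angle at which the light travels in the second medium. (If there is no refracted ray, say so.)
sin θ₂ = (n₁/n₂)·sin θ₁ = 0.8011 → θ₂ = 53.24°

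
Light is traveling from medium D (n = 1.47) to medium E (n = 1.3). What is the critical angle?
θc = arcsin(n₂/n₁) = 62.17°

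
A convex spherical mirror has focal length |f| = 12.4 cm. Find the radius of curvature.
R = 2|f| = 24.8 cm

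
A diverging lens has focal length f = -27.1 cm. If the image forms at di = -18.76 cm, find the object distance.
1/do = 1/f − 1/di → do = 60.96 cm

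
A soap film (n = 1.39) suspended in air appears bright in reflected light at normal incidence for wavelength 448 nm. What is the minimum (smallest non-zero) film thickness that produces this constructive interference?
2nt = (m − ½)λ with m = 1 → t = (m − ½)λ/(2n) = 80.58 nm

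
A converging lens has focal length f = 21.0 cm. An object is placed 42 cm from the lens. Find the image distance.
1/di = 1/f − 1/do → di = 42 cm (real image)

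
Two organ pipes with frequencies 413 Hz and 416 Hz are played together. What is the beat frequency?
3 Hz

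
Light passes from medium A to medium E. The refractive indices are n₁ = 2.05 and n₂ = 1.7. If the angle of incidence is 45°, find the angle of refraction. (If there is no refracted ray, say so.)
sin θ₂ = (n₁/n₂)·sin θ₁ = 0.8527 → θ₂ = 58.51°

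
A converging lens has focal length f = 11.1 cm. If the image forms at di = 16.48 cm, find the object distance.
1/do = 1/f − 1/di → do = 34 cm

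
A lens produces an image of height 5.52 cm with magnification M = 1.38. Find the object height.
ho = |hi|/|M| = 4 cm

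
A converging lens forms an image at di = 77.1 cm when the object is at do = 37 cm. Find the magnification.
M = −di/do = -2.084 (inverted image)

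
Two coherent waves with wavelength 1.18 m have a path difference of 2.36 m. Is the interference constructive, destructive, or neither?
constructive — path difference = 2λ, a whole number of wavelengths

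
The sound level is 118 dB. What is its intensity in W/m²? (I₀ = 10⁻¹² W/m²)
I = I₀·10^(β/10) = 6.31 × 10⁻¹ W/m²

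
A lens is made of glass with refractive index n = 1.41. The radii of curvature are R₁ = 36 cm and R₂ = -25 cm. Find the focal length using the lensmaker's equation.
1/f = (n − 1)(1/R₁ − 1/R₂) → f = 35.99 cm (converging lens)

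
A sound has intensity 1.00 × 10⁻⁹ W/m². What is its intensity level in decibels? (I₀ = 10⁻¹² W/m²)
β = 10·log₁₀(I/I₀) = 30 dB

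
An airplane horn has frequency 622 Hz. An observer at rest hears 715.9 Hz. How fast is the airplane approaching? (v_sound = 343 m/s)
v_s = v·(1 − f/f_obs) = 44.99 m/s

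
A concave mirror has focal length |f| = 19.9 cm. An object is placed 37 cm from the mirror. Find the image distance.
f = +19.9 cm (concave); 1/di = 1/f − 1/do → di = 43.06 cm (real image, in front of mirror)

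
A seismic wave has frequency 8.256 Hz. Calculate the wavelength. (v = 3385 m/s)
λ = v/f = 410 m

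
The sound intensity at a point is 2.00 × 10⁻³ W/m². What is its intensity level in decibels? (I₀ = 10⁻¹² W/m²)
β = 10·log₁₀(I/I₀) = 93.01 dB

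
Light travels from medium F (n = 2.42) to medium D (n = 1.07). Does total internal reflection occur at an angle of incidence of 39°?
θc = arcsin(n₂/n₁) = 26.24°; 39° > θc, so yes — total internal reflection.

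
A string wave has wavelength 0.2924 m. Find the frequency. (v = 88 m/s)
f = v/λ = 301 Hz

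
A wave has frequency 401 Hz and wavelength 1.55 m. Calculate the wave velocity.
v = fλ = 621.6 m/s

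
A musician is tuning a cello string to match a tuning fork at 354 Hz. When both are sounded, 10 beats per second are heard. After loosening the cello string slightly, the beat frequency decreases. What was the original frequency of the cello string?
364 Hz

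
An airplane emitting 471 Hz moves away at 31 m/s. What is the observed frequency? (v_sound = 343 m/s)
f_obs = f·v/(v + v_s) = 432 Hz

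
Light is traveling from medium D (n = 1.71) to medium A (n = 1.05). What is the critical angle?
θc = arcsin(n₂/n₁) = 37.88°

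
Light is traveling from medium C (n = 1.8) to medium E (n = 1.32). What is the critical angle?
θc = arcsin(n₂/n₁) = 47.17°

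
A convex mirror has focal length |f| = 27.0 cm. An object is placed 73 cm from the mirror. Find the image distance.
f = −27.0 cm (convex); 1/di = 1/f − 1/do → di = -19.71 cm (virtual image, behind mirror)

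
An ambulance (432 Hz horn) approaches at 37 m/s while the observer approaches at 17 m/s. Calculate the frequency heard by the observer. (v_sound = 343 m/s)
f_obs = f·(v + v_o)/(v − v_s) = 508.2 Hz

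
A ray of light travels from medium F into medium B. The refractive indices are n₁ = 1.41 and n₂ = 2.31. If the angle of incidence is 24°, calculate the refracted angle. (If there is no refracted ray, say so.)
sin θ₂ = (n₁/n₂)·sin θ₁ = 0.2483 → θ₂ = 14.38°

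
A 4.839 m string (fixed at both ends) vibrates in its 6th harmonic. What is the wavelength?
λₙ = 2L/n = 1.613 m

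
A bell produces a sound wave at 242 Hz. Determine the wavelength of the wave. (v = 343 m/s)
λ = v/f = 1.417 m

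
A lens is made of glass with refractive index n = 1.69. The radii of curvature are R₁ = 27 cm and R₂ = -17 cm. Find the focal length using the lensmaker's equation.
1/f = (n − 1)(1/R₁ − 1/R₂) → f = 15.12 cm (converging lens)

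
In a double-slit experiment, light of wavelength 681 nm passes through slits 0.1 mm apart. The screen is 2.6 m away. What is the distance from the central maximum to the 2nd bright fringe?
y = mλL/d = 35.41 mm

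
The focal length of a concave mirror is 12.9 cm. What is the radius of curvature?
R = 2|f| = 25.8 cm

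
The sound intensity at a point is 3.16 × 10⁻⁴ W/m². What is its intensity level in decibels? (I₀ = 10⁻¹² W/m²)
β = 10·log₁₀(I/I₀) = 85 dB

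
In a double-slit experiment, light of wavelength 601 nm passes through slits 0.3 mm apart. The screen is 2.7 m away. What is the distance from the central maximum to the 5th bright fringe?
y = mλL/d = 27.05 mm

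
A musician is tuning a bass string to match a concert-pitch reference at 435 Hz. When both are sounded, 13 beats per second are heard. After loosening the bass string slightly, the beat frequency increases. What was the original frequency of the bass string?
422 Hz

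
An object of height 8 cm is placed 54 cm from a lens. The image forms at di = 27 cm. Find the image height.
hi = (-di/do) × ho = -4 cm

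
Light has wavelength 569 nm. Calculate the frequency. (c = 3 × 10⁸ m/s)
f = c/λ = 5.272 × 10¹⁴ Hz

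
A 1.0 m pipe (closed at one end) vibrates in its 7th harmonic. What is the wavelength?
λₙ = 4L/n = 0.5714 m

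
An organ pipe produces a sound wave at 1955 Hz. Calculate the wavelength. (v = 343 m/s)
λ = v/f = 0.1754 m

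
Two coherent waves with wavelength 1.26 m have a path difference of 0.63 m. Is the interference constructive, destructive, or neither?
destructive — path difference = 0.5λ, an odd multiple of λ/2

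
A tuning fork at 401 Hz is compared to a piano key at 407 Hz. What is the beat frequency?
6 Hz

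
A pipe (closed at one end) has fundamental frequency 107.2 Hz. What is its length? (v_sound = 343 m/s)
L = v/(4f₁) = 0.7999 m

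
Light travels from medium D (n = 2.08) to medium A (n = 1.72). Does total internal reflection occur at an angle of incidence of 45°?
θc = arcsin(n₂/n₁) = 55.78°; 45° < θc, so no — the ray refracts.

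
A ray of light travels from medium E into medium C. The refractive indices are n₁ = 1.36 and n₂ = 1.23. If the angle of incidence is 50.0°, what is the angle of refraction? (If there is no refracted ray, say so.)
sin θ₂ = (n₁/n₂)·sin θ₁ = 0.847 → θ₂ = 57.89°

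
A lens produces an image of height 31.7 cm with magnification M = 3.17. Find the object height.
ho = |hi|/|M| = 10 cm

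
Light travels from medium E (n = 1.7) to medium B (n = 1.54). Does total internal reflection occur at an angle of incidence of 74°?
θc = arcsin(n₂/n₁) = 64.94°; 74° > θc, so yes — total internal reflection.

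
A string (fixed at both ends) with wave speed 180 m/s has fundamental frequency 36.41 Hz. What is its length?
L = v/(2f₁) = 2.472 m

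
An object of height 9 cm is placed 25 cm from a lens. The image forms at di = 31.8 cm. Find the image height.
hi = (-di/do) × ho = -11.45 cm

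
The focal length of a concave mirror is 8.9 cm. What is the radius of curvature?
R = 2|f| = 17.8 cm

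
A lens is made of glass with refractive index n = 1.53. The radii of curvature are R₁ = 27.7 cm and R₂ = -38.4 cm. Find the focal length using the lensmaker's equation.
1/f = (n − 1)(1/R₁ − 1/R₂) → f = 30.36 cm (converging lens)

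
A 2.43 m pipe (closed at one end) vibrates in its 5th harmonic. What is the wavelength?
λₙ = 4L/n = 1.944 m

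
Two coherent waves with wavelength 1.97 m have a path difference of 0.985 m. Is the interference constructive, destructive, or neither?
destructive — path difference = 0.5λ, an odd multiple of λ/2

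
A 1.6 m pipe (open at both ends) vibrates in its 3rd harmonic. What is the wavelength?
λₙ = 2L/n = 1.067 m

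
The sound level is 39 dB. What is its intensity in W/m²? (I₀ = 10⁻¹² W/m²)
I = I₀·10^(β/10) = 7.94 × 10⁻⁹ W/m²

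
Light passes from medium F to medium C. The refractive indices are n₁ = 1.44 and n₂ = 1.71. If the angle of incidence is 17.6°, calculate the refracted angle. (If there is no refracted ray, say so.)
sin θ₂ = (n₁/n₂)·sin θ₁ = 0.2546 → θ₂ = 14.75°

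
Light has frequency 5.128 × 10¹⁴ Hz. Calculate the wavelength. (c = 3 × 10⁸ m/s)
λ = c/f = 585 nm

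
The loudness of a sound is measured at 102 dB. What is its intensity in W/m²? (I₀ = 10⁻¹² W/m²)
I = I₀·10^(β/10) = 1.58 × 10⁻² W/m²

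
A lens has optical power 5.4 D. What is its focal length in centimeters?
f = 1/P = 18.52 cm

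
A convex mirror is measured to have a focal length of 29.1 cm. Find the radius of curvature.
R = 2|f| = 58.2 cm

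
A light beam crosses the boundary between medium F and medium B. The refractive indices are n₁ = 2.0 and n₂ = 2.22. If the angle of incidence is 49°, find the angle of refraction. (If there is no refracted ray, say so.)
sin θ₂ = (n₁/n₂)·sin θ₁ = 0.6799 → θ₂ = 42.84°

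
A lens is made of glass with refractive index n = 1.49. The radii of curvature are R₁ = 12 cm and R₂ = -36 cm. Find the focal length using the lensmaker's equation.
1/f = (n − 1)(1/R₁ − 1/R₂) → f = 18.37 cm (converging lens)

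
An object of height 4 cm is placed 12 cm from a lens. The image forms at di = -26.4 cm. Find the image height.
hi = (-di/do) × ho = 8.8 cm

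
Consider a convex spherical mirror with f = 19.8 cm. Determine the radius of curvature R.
R = 2|f| = 39.6 cm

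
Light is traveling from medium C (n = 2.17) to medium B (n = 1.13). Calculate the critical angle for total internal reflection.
θc = arcsin(n₂/n₁) = 31.38°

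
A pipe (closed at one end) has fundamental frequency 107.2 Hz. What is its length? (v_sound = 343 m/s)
L = v/(4f₁) = 0.7999 m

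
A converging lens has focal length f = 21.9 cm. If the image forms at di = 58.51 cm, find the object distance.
1/do = 1/f − 1/di → do = 35 cm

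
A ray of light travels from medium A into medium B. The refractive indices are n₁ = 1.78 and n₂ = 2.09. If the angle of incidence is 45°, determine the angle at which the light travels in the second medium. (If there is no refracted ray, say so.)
sin θ₂ = (n₁/n₂)·sin θ₁ = 0.6022 → θ₂ = 37.03°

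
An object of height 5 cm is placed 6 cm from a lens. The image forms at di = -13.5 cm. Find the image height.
hi = (-di/do) × ho = 11.25 cm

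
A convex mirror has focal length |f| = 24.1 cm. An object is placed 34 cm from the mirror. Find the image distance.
f = −24.1 cm (convex); 1/di = 1/f − 1/do → di = -14.1 cm (virtual image, behind mirror)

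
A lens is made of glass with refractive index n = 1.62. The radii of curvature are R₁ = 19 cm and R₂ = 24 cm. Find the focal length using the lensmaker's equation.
1/f = (n − 1)(1/R₁ − 1/R₂) → f = 147.1 cm (converging lens)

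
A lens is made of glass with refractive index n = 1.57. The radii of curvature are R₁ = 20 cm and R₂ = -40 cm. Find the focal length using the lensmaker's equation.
1/f = (n − 1)(1/R₁ − 1/R₂) → f = 23.39 cm (converging lens)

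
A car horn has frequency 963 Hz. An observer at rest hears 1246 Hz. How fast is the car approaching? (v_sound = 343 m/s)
v_s = v·(1 − f/f_obs) = 77.9 m/s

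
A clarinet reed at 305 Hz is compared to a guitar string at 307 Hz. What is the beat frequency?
2 Hz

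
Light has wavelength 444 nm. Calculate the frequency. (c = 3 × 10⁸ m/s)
f = c/λ = 6.757 × 10¹⁴ Hz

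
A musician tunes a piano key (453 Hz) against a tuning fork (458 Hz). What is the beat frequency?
5 Hz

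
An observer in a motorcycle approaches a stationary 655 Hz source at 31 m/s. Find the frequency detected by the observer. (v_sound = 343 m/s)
f_obs = f·(v + v_o)/v = 714.2 Hz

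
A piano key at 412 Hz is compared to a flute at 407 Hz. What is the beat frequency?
5 Hz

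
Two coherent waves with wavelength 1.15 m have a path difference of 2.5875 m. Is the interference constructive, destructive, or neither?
neither (partial) — path difference = 2.25λ, neither a whole number of wavelengths nor an odd multiple of λ/2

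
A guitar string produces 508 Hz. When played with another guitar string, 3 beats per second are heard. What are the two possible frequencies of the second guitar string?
f₂ = 508 ± 3 Hz → 511 Hz or 505 Hz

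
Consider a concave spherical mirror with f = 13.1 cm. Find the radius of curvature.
R = 2|f| = 26.2 cm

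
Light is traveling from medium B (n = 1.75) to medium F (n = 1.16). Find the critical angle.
θc = arcsin(n₂/n₁) = 41.52°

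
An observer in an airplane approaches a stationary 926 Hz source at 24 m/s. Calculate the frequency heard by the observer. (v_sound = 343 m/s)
f_obs = f·(v + v_o)/v = 990.8 Hz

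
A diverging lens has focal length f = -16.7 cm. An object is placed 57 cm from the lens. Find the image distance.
1/di = 1/f − 1/do → di = -12.92 cm (virtual image)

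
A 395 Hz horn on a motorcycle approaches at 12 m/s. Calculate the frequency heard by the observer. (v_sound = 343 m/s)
f_obs = f·v/(v − v_s) = 409.3 Hz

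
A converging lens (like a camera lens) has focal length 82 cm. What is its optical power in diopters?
P = 1/f = 1.22 D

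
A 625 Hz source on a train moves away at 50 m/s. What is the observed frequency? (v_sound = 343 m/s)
f_obs = f·v/(v + v_s) = 545.5 Hz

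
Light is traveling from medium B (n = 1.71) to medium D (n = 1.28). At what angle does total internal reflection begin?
θc = arcsin(n₂/n₁) = 48.46°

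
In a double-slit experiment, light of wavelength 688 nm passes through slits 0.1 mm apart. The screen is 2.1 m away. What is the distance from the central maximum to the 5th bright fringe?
y = mλL/d = 72.24 mm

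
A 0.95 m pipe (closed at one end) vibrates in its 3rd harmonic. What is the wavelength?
λₙ = 4L/n = 1.267 m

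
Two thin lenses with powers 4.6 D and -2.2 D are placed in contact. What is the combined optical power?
P_total = P₁ + P₂ = 2.4 D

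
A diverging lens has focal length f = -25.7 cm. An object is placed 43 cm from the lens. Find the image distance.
1/di = 1/f − 1/do → di = -16.09 cm (virtual image)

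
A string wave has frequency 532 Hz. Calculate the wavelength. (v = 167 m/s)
λ = v/f = 0.3139 m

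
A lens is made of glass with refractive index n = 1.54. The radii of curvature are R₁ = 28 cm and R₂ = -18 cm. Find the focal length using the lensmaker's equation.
1/f = (n − 1)(1/R₁ − 1/R₂) → f = 20.29 cm (converging lens)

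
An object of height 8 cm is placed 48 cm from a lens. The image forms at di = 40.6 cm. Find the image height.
hi = (-di/do) × ho = -6.767 cm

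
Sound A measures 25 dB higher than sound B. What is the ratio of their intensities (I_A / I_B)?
I_A/I_B = 10^(Δβ/10) = 316.2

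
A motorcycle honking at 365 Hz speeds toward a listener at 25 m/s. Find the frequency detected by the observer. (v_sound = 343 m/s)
f_obs = f·v/(v − v_s) = 393.7 Hz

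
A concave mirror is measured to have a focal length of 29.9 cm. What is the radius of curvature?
R = 2|f| = 59.8 cm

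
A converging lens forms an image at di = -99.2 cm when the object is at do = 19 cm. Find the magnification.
M = −di/do = 5.221 (upright image)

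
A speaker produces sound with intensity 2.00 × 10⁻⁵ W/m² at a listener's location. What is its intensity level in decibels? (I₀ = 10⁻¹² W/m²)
β = 10·log₁₀(I/I₀) = 73.01 dB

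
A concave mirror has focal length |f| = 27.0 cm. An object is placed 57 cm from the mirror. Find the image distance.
f = +27.0 cm (concave); 1/di = 1/f − 1/do → di = 51.3 cm (real image, in front of mirror)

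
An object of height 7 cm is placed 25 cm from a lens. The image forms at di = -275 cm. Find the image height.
hi = (-di/do) × ho = 77 cm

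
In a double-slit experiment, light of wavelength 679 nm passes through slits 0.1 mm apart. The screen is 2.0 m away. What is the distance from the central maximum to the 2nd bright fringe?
y = mλL/d = 27.16 mm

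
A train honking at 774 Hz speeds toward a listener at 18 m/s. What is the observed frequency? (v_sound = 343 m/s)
f_obs = f·v/(v − v_s) = 816.9 Hz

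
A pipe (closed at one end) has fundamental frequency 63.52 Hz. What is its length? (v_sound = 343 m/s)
L = v/(4f₁) = 1.35 m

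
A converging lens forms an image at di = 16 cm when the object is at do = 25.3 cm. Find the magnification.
M = −di/do = -0.6324 (inverted image)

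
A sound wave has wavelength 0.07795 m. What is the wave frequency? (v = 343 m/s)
f = v/λ = 4400 Hz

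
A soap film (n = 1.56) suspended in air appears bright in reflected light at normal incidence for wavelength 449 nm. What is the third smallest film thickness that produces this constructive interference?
2nt = (m − ½)λ with m = 3 → t = (m − ½)λ/(2n) = 359.8 nm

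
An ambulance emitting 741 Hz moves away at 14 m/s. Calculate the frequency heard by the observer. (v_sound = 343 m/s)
f_obs = f·v/(v + v_s) = 711.9 Hz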